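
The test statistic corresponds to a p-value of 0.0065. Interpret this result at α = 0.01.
Since p = 0.0065 < α = 0.01, reject H₀.
There is sufficient evidence to reject the null hypothesis; the result is statistically significant at the 0.01 level.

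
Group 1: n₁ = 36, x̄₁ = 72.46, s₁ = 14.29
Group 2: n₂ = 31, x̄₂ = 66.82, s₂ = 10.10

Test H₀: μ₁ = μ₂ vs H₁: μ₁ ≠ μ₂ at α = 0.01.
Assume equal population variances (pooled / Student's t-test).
Student's two-sample t-test (equal variances):
H₀: μ₁ = μ₂
H₁: μ₁ ≠ μ₂
df = n₁ + n₂ - 2 = 65
Pooled variance s_p² = [(n₁-1)s₁² + (n₂-1)s₂²] / (n₁ + n₂ - 2) = [(35)(14.29²) + (30)(10.10²)] / 65 = 157.0376
SE = √(s_p²(1/n₁ + 1/n₂)) = √(157.0376 × (1/36 + 1/31)) = 3.0705
t = (x̄₁ - x̄₂) / SE = (72.46 - 66.82) / 3.0705 = 5.64 / 3.0705 = 1.837
p-value = 0.0708

Since p-value > α = 0.01, we fail to reject H₀.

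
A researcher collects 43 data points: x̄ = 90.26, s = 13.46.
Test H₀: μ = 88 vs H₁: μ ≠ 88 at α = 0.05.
One-sample t-test:
H₀: μ = 88
H₁: μ ≠ 88
df = n - 1 = 42
t = (x̄ - μ₀) / (s/√n) = (90.26 - 88) / (13.46/√43) = 1.101
p-value = 0.2772

Since p-value > α = 0.05, we fail to reject H₀.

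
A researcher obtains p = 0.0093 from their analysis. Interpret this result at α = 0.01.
Since p = 0.0093 < α = 0.01, reject H₀.
There is sufficient evidence to reject the null hypothesis; the result is statistically significant at the 0.01 level.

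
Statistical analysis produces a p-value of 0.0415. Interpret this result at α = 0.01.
Since p = 0.0415 > α = 0.01, fail to reject H₀.
There is insufficient evidence to reject the null hypothesis; the result is not statistically significant at the 0.01 level.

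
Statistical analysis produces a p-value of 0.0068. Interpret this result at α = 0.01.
Since p = 0.0068 < α = 0.01, reject H₀.
There is sufficient evidence to reject the null hypothesis; the result is statistically significant at the 0.01 level.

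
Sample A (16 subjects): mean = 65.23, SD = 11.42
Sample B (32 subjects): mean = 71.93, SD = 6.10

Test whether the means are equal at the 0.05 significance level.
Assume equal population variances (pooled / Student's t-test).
Student's two-sample t-test (equal variances):
H₀: μ₁ = μ₂
H₁: μ₁ ≠ μ₂
df = n₁ + n₂ - 2 = 46
Pooled variance s_p² = [(n₁-1)s₁² + (n₂-1)s₂²] / (n₁ + n₂ - 2) = [(15)(11.42²) + (31)(6.10²)] / 46 = 67.6034
SE = √(s_p²(1/n₁ + 1/n₂)) = √(67.6034 × (1/16 + 1/32)) = 2.5175
t = (x̄₁ - x̄₂) / SE = (65.23 - 71.93) / 2.5175 = -6.70 / 2.5175 = -2.661
p-value = 0.0107

Since p-value < α = 0.05, we reject H₀.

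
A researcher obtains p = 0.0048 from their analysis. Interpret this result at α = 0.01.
Since p = 0.0048 < α = 0.01, reject H₀.
There is sufficient evidence to reject the null hypothesis; the result is statistically significant at the 0.01 level.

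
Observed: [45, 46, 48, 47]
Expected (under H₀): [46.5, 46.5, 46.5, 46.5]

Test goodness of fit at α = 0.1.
Chi-square goodness of fit test:
H₀: observed counts match expected distribution
H₁: observed counts differ from expected distribution
df = k - 1 = 3
χ² = Σ(O - E)²/E
   = (45 - 46.5)²/46.5 + (46 - 46.5)²/46.5 + (48 - 46.5)²/46.5 + (47 - 46.5)²/46.5
   = 0.048 + 0.005 + 0.048 + 0.005
   = 0.11
p-value = 0.9909

Since p-value > α = 0.1, we fail to reject H₀.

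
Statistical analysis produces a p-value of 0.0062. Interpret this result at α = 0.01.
Since p = 0.0062 < α = 0.01, reject H₀.
There is sufficient evidence to reject the null hypothesis; the result is statistically significant at the 0.01 level.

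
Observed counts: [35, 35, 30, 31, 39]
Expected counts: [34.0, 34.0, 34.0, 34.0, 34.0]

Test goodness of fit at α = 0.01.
Chi-square goodness of fit test:
H₀: observed counts match expected distribution
H₁: observed counts differ from expected distribution
df = k - 1 = 4
χ² = Σ(O - E)²/E
   = (35 - 34.0)²/34.0 + (35 - 34.0)²/34.0 + (30 - 34.0)²/34.0 + (31 - 34.0)²/34.0 + (39 - 34.0)²/34.0
   = 0.029 + 0.029 + 0.471 + 0.265 + 0.735
   = 1.53
p-value = 0.8214

Since p-value > α = 0.01, we fail to reject H₀.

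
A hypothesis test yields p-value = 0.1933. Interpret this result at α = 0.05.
Since p = 0.1933 > α = 0.05, fail to reject H₀.
There is insufficient evidence to reject the null hypothesis; the result is not statistically significant at the 0.05 level.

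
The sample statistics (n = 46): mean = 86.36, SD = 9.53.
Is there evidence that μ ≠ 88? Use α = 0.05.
One-sample t-test:
H₀: μ = 88
H₁: μ ≠ 88
df = n - 1 = 45
t = (x̄ - μ₀) / (s/√n) = (86.36 - 88) / (9.53/√46) = -1.167
p-value = 0.2493

Since p-value > α = 0.05, we fail to reject H₀.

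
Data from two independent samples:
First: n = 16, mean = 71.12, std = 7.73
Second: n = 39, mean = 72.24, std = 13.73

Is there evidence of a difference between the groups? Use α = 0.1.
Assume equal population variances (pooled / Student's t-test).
Student's two-sample t-test (equal variances):
H₀: μ₁ = μ₂
H₁: μ₁ ≠ μ₂
df = n₁ + n₂ - 2 = 53
Pooled variance s_p² = [(n₁-1)s₁² + (n₂-1)s₂²] / (n₁ + n₂ - 2) = [(15)(7.73²) + (38)(13.73²)] / 53 = 152.0714
SE = √(s_p²(1/n₁ + 1/n₂)) = √(152.0714 × (1/16 + 1/39)) = 3.6611
t = (x̄₁ - x̄₂) / SE = (71.12 - 72.24) / 3.6611 = -1.12 / 3.6611 = -0.306
p-value = 0.7609

Since p-value > α = 0.1, we fail to reject H₀.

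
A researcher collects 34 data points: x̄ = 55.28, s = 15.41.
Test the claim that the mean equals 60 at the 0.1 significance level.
One-sample t-test:
H₀: μ = 60
H₁: μ ≠ 60
df = n - 1 = 33
t = (x̄ - μ₀) / (s/√n) = (55.28 - 60) / (15.41/√34) = -1.786
p-value = 0.0833

Since p-value < α = 0.1, we reject H₀.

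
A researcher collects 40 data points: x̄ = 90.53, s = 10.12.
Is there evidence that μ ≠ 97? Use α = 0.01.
One-sample t-test:
H₀: μ = 97
H₁: μ ≠ 97
df = n - 1 = 39
t = (x̄ - μ₀) / (s/√n) = (90.53 - 97) / (10.12/√40) = -4.043
p-value = 0.0002

Since p-value < α = 0.01, we reject H₀.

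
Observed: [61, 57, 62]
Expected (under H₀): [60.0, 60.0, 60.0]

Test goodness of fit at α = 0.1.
Chi-square goodness of fit test:
H₀: observed counts match expected distribution
H₁: observed counts differ from expected distribution
df = k - 1 = 2
χ² = Σ(O - E)²/E
   = (61 - 60.0)²/60.0 + (57 - 60.0)²/60.0 + (62 - 60.0)²/60.0
   = 0.017 + 0.150 + 0.067
   = 0.23
p-value = 0.8899

Since p-value > α = 0.1, we fail to reject H₀.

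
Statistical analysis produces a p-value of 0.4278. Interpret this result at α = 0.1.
Since p = 0.4278 > α = 0.1, fail to reject H₀.
There is insufficient evidence to reject the null hypothesis; the result is not statistically significant at the 0.1 level.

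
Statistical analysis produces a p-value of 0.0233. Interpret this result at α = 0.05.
Since p = 0.0233 < α = 0.05, reject H₀.
There is sufficient evidence to reject the null hypothesis; the result is statistically significant at the 0.05 level.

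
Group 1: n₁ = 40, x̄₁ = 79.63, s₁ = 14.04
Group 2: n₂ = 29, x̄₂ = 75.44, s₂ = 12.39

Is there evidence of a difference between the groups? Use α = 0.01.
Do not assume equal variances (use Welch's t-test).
Welch's two-sample t-test:
H₀: μ₁ = μ₂
H₁: μ₁ ≠ μ₂
s₁²/n₁ = 14.04²/40 = 4.9280,  s₂²/n₂ = 12.39²/29 = 5.2935
SE = √(s₁²/n₁ + s₂²/n₂) = √(4.9280 + 5.2935) = 3.1971
df (Welch-Satterthwaite) = (s₁²/n₁ + s₂²/n₂)² / [(s₁²/n₁)²/(n₁-1) + (s₂²/n₂)²/(n₂-1)] ≈ 64.36
t = (x̄₁ - x̄₂) / SE = (79.63 - 75.44) / 3.1971 = 4.19 / 3.1971 = 1.311
p-value = 0.1947

Since p-value > α = 0.01, we fail to reject H₀.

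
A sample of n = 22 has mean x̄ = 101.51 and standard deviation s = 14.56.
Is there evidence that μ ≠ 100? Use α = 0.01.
One-sample t-test:
H₀: μ = 100
H₁: μ ≠ 100
df = n - 1 = 21
t = (x̄ - μ₀) / (s/√n) = (101.51 - 100) / (14.56/√22) = 0.486
p-value = 0.6317

Since p-value > α = 0.01, we fail to reject H₀.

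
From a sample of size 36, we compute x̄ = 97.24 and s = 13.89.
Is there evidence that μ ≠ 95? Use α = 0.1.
One-sample t-test:
H₀: μ = 95
H₁: μ ≠ 95
df = n - 1 = 35
t = (x̄ - μ₀) / (s/√n) = (97.24 - 95) / (13.89/√36) = 0.968
p-value = 0.3399

Since p-value > α = 0.1, we fail to reject H₀.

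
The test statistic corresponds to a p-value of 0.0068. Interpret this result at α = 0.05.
Since p = 0.0068 < α = 0.05, reject H₀.
There is sufficient evidence to reject the null hypothesis; the result is statistically significant at the 0.05 level.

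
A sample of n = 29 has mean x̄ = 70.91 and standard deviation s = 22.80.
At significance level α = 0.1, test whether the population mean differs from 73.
One-sample t-test:
H₀: μ = 73
H₁: μ ≠ 73
df = n - 1 = 28
t = (x̄ - μ₀) / (s/√n) = (70.91 - 73) / (22.80/√29) = -0.494
p-value = 0.6254

Since p-value > α = 0.1, we fail to reject H₀.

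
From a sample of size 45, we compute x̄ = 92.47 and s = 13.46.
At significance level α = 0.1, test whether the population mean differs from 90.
One-sample t-test:
H₀: μ = 90
H₁: μ ≠ 90
df = n - 1 = 44
t = (x̄ - μ₀) / (s/√n) = (92.47 - 90) / (13.46/√45) = 1.231
p-value = 0.2249

Since p-value > α = 0.1, we fail to reject H₀.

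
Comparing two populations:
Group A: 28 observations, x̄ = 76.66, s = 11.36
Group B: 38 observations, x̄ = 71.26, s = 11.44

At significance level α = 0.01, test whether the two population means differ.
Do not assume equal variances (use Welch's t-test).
Welch's two-sample t-test:
H₀: μ₁ = μ₂
H₁: μ₁ ≠ μ₂
s₁²/n₁ = 11.36²/28 = 4.6089,  s₂²/n₂ = 11.44²/38 = 3.4440
SE = √(s₁²/n₁ + s₂²/n₂) = √(4.6089 + 3.4440) = 2.8378
df (Welch-Satterthwaite) = (s₁²/n₁ + s₂²/n₂)² / [(s₁²/n₁)²/(n₁-1) + (s₂²/n₂)²/(n₂-1)] ≈ 58.56
t = (x̄₁ - x̄₂) / SE = (76.66 - 71.26) / 2.8378 = 5.40 / 2.8378 = 1.903
p-value = 0.0620

Since p-value > α = 0.01, we fail to reject H₀.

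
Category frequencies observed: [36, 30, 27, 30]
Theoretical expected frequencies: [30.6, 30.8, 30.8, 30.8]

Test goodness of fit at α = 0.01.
Chi-square goodness of fit test:
H₀: observed counts match expected distribution
H₁: observed counts differ from expected distribution
df = k - 1 = 3
χ² = Σ(O - E)²/E
   = (36 - 30.6)²/30.6 + (30 - 30.8)²/30.8 + (27 - 30.8)²/30.8 + (30 - 30.8)²/30.8
   = 0.953 + 0.021 + 0.469 + 0.021
   = 1.46
p-value = 0.6908

Since p-value > α = 0.01, we fail to reject H₀.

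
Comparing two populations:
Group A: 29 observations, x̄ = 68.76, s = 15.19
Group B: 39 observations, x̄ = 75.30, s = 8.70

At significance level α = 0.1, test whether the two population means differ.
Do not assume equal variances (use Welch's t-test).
Welch's two-sample t-test:
H₀: μ₁ = μ₂
H₁: μ₁ ≠ μ₂
s₁²/n₁ = 15.19²/29 = 7.9564,  s₂²/n₂ = 8.70²/39 = 1.9408
SE = √(s₁²/n₁ + s₂²/n₂) = √(7.9564 + 1.9408) = 3.1460
df (Welch-Satterthwaite) = (s₁²/n₁ + s₂²/n₂)² / [(s₁²/n₁)²/(n₁-1) + (s₂²/n₂)²/(n₂-1)] ≈ 41.51
t = (x̄₁ - x̄₂) / SE = (68.76 - 75.30) / 3.1460 = -6.54 / 3.1460 = -2.079
p-value = 0.0439

Since p-value < α = 0.1, we reject H₀.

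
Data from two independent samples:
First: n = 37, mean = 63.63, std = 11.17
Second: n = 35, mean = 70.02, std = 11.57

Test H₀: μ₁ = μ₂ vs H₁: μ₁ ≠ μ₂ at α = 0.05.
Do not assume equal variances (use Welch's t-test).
Welch's two-sample t-test:
H₀: μ₁ = μ₂
H₁: μ₁ ≠ μ₂
s₁²/n₁ = 11.17²/37 = 3.3721,  s₂²/n₂ = 11.57²/35 = 3.8247
SE = √(s₁²/n₁ + s₂²/n₂) = √(3.3721 + 3.8247) = 2.6827
df (Welch-Satterthwaite) = (s₁²/n₁ + s₂²/n₂)² / [(s₁²/n₁)²/(n₁-1) + (s₂²/n₂)²/(n₂-1)] ≈ 69.42
t = (x̄₁ - x̄₂) / SE = (63.63 - 70.02) / 2.6827 = -6.39 / 2.6827 = -2.382
p-value = 0.0200

Since p-value < α = 0.05, we reject H₀.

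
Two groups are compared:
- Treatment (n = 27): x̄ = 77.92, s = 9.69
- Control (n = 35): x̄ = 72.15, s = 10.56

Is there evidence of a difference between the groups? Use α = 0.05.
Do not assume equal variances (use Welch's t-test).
Welch's two-sample t-test:
H₀: μ₁ = μ₂
H₁: μ₁ ≠ μ₂
s₁²/n₁ = 9.69²/27 = 3.4776,  s₂²/n₂ = 10.56²/35 = 3.1861
SE = √(s₁²/n₁ + s₂²/n₂) = √(3.4776 + 3.1861) = 2.5814
df (Welch-Satterthwaite) = (s₁²/n₁ + s₂²/n₂)² / [(s₁²/n₁)²/(n₁-1) + (s₂²/n₂)²/(n₂-1)] ≈ 58.14
t = (x̄₁ - x̄₂) / SE = (77.92 - 72.15) / 2.5814 = 5.77 / 2.5814 = 2.235
p-value = 0.0293

Since p-value < α = 0.05, we reject H₀.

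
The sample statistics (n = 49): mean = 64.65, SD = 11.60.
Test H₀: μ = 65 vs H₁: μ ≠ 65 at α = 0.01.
One-sample t-test:
H₀: μ = 65
H₁: μ ≠ 65
df = n - 1 = 48
t = (x̄ - μ₀) / (s/√n) = (64.65 - 65) / (11.60/√49) = -0.211
p-value = 0.8336

Since p-value > α = 0.01, we fail to reject H₀.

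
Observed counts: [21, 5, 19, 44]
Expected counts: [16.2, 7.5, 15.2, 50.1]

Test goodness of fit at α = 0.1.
Chi-square goodness of fit test:
H₀: observed counts match expected distribution
H₁: observed counts differ from expected distribution
df = k - 1 = 3
χ² = Σ(O - E)²/E
   = (21 - 16.2)²/16.2 + (5 - 7.5)²/7.5 + (19 - 15.2)²/15.2 + (44 - 50.1)²/50.1
   = 1.422 + 0.833 + 0.950 + 0.743
   = 3.95
p-value = 0.2671

Since p-value > α = 0.1, we fail to reject H₀.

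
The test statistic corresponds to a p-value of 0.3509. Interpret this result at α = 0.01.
Since p = 0.3509 > α = 0.01, fail to reject H₀.
There is insufficient evidence to reject the null hypothesis; the result is not statistically significant at the 0.01 level.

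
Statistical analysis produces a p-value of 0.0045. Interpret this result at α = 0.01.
Since p = 0.0045 < α = 0.01, reject H₀.
There is sufficient evidence to reject the null hypothesis; the result is statistically significant at the 0.01 level.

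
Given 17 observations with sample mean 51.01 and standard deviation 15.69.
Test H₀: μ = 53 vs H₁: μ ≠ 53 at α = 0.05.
One-sample t-test:
H₀: μ = 53
H₁: μ ≠ 53
df = n - 1 = 16
t = (x̄ - μ₀) / (s/√n) = (51.01 - 53) / (15.69/√17) = -0.523
p-value = 0.6082

Since p-value > α = 0.05, we fail to reject H₀.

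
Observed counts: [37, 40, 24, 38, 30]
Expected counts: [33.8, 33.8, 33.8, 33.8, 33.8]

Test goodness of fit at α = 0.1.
Chi-square goodness of fit test:
H₀: observed counts match expected distribution
H₁: observed counts differ from expected distribution
df = k - 1 = 4
χ² = Σ(O - E)²/E
   = (37 - 33.8)²/33.8 + (40 - 33.8)²/33.8 + (24 - 33.8)²/33.8 + (38 - 33.8)²/33.8 + (30 - 33.8)²/33.8
   = 0.303 + 1.137 + 2.841 + 0.522 + 0.427
   = 5.23
p-value = 0.2644

Since p-value > α = 0.1, we fail to reject H₀.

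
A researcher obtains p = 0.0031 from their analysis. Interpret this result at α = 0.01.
Since p = 0.0031 < α = 0.01, reject H₀.
There is sufficient evidence to reject the null hypothesis; the result is statistically significant at the 0.01 level.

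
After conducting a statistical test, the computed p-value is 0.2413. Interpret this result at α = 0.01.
Since p = 0.2413 > α = 0.01, fail to reject H₀.
There is insufficient evidence to reject the null hypothesis; the result is not statistically significant at the 0.01 level.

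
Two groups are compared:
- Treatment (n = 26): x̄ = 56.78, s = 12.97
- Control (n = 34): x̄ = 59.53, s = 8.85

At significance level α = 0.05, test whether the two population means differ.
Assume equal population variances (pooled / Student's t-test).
Student's two-sample t-test (equal variances):
H₀: μ₁ = μ₂
H₁: μ₁ ≠ μ₂
df = n₁ + n₂ - 2 = 58
Pooled variance s_p² = [(n₁-1)s₁² + (n₂-1)s₂²] / (n₁ + n₂ - 2) = [(25)(12.97²) + (33)(8.85²)] / 58 = 117.0718
SE = √(s_p²(1/n₁ + 1/n₂)) = √(117.0718 × (1/26 + 1/34)) = 2.8189
t = (x̄₁ - x̄₂) / SE = (56.78 - 59.53) / 2.8189 = -2.75 / 2.8189 = -0.976
p-value = 0.3333

Since p-value > α = 0.05, we fail to reject H₀.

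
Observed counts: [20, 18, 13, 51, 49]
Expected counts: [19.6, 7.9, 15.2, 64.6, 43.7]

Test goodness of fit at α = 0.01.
Chi-square goodness of fit test:
H₀: observed counts match expected distribution
H₁: observed counts differ from expected distribution
df = k - 1 = 4
χ² = Σ(O - E)²/E
   = (20 - 19.6)²/19.6 + (18 - 7.9)²/7.9 + (13 - 15.2)²/15.2 + (51 - 64.6)²/64.6 + (49 - 43.7)²/43.7
   = 0.008 + 12.913 + 0.318 + 2.863 + 0.643
   = 16.75
p-value = 0.0022

Since p-value < α = 0.01, we reject H₀.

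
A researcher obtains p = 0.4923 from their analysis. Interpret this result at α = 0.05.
Since p = 0.4923 > α = 0.05, fail to reject H₀.
There is insufficient evidence to reject the null hypothesis; the result is not statistically significant at the 0.05 level.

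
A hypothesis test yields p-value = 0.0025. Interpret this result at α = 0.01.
Since p = 0.0025 < α = 0.01, reject H₀.
There is sufficient evidence to reject the null hypothesis; the result is statistically significant at the 0.01 level.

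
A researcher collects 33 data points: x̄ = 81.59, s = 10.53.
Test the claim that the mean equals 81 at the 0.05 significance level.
One-sample t-test:
H₀: μ = 81
H₁: μ ≠ 81
df = n - 1 = 32
t = (x̄ - μ₀) / (s/√n) = (81.59 - 81) / (10.53/√33) = 0.322
p-value = 0.7496

Since p-value > α = 0.05, we fail to reject H₀.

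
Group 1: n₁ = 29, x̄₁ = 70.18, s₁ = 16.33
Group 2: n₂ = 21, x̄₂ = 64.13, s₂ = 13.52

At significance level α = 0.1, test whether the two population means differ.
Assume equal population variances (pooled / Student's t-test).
Student's two-sample t-test (equal variances):
H₀: μ₁ = μ₂
H₁: μ₁ ≠ μ₂
df = n₁ + n₂ - 2 = 48
Pooled variance s_p² = [(n₁-1)s₁² + (n₂-1)s₂²] / (n₁ + n₂ - 2) = [(28)(16.33²) + (20)(13.52²)] / 48 = 231.7195
SE = √(s_p²(1/n₁ + 1/n₂)) = √(231.7195 × (1/29 + 1/21)) = 4.3617
t = (x̄₁ - x̄₂) / SE = (70.18 - 64.13) / 4.3617 = 6.05 / 4.3617 = 1.387
p-value = 0.1718

Since p-value > α = 0.1, we fail to reject H₀.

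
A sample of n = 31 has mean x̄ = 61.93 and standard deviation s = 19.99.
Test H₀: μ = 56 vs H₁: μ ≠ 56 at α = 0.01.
One-sample t-test:
H₀: μ = 56
H₁: μ ≠ 56
df = n - 1 = 30
t = (x̄ - μ₀) / (s/√n) = (61.93 - 56) / (19.99/√31) = 1.652
p-value = 0.1090

Since p-value > α = 0.01, we fail to reject H₀.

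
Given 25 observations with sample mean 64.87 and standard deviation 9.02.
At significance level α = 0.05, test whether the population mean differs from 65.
One-sample t-test:
H₀: μ = 65
H₁: μ ≠ 65
df = n - 1 = 24
t = (x̄ - μ₀) / (s/√n) = (64.87 - 65) / (9.02/√25) = -0.072
p-value = 0.9431

Since p-value > α = 0.05, we fail to reject H₀.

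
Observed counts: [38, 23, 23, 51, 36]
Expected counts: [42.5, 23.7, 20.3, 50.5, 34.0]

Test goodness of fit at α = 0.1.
Chi-square goodness of fit test:
H₀: observed counts match expected distribution
H₁: observed counts differ from expected distribution
df = k - 1 = 4
χ² = Σ(O - E)²/E
   = (38 - 42.5)²/42.5 + (23 - 23.7)²/23.7 + (23 - 20.3)²/20.3 + (51 - 50.5)²/50.5 + (36 - 34.0)²/34.0
   = 0.476 + 0.021 + 0.359 + 0.005 + 0.118
   = 0.98
p-value = 0.9130

Since p-value > α = 0.1, we fail to reject H₀.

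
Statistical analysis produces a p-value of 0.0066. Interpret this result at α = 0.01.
Since p = 0.0066 < α = 0.01, reject H₀.
There is sufficient evidence to reject the null hypothesis; the result is statistically significant at the 0.01 level.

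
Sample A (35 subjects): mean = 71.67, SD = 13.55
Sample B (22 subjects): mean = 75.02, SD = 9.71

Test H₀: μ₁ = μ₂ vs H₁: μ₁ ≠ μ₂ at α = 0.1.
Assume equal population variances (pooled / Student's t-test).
Student's two-sample t-test (equal variances):
H₀: μ₁ = μ₂
H₁: μ₁ ≠ μ₂
df = n₁ + n₂ - 2 = 55
Pooled variance s_p² = [(n₁-1)s₁² + (n₂-1)s₂²] / (n₁ + n₂ - 2) = [(34)(13.55²) + (21)(9.71²)] / 55 = 149.4991
SE = √(s_p²(1/n₁ + 1/n₂)) = √(149.4991 × (1/35 + 1/22)) = 3.3267
t = (x̄₁ - x̄₂) / SE = (71.67 - 75.02) / 3.3267 = -3.35 / 3.3267 = -1.007
p-value = 0.3183

Since p-value > α = 0.1, we fail to reject H₀.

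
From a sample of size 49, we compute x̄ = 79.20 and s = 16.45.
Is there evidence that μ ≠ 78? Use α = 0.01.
One-sample t-test:
H₀: μ = 78
H₁: μ ≠ 78
df = n - 1 = 48
t = (x̄ - μ₀) / (s/√n) = (79.20 - 78) / (16.45/√49) = 0.511
p-value = 0.6119

Since p-value > α = 0.01, we fail to reject H₀.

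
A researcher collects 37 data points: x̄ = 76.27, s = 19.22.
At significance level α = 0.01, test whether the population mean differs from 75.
One-sample t-test:
H₀: μ = 75
H₁: μ ≠ 75
df = n - 1 = 36
t = (x̄ - μ₀) / (s/√n) = (76.27 - 75) / (19.22/√37) = 0.402
p-value = 0.6901

Since p-value > α = 0.01, we fail to reject H₀.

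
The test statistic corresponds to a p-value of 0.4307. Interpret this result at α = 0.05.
Since p = 0.4307 > α = 0.05, fail to reject H₀.
There is insufficient evidence to reject the null hypothesis; the result is not statistically significant at the 0.05 level.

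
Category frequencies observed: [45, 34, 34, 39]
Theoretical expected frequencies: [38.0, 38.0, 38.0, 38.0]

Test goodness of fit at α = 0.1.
Chi-square goodness of fit test:
H₀: observed counts match expected distribution
H₁: observed counts differ from expected distribution
df = k - 1 = 3
χ² = Σ(O - E)²/E
   = (45 - 38.0)²/38.0 + (34 - 38.0)²/38.0 + (34 - 38.0)²/38.0 + (39 - 38.0)²/38.0
   = 1.289 + 0.421 + 0.421 + 0.026
   = 2.16
p-value = 0.5403

Since p-value > α = 0.1, we fail to reject H₀.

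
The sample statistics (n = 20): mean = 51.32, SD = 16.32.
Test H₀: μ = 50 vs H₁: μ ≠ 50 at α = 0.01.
One-sample t-test:
H₀: μ = 50
H₁: μ ≠ 50
df = n - 1 = 19
t = (x̄ - μ₀) / (s/√n) = (51.32 - 50) / (16.32/√20) = 0.362
p-value = 0.7216

Since p-value > α = 0.01, we fail to reject H₀.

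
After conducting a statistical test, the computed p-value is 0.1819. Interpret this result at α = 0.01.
Since p = 0.1819 > α = 0.01, fail to reject H₀.
There is insufficient evidence to reject the null hypothesis; the result is not statistically significant at the 0.01 level.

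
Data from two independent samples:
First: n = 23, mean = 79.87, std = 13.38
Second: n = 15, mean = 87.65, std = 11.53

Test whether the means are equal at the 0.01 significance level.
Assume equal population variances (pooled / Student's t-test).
Student's two-sample t-test (equal variances):
H₀: μ₁ = μ₂
H₁: μ₁ ≠ μ₂
df = n₁ + n₂ - 2 = 36
Pooled variance s_p² = [(n₁-1)s₁² + (n₂-1)s₂²] / (n₁ + n₂ - 2) = [(22)(13.38²) + (14)(11.53²)] / 36 = 161.1030
SE = √(s_p²(1/n₁ + 1/n₂)) = √(161.1030 × (1/23 + 1/15)) = 4.2124
t = (x̄₁ - x̄₂) / SE = (79.87 - 87.65) / 4.2124 = -7.78 / 4.2124 = -1.847
p-value = 0.0730

Since p-value > α = 0.01, we fail to reject H₀.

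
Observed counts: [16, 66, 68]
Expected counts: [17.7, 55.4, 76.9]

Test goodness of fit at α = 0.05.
Chi-square goodness of fit test:
H₀: observed counts match expected distribution
H₁: observed counts differ from expected distribution
df = k - 1 = 2
χ² = Σ(O - E)²/E
   = (16 - 17.7)²/17.7 + (66 - 55.4)²/55.4 + (68 - 76.9)²/76.9
   = 0.163 + 2.028 + 1.030
   = 3.22
p-value = 0.1997

Since p-value > α = 0.05, we fail to reject H₀.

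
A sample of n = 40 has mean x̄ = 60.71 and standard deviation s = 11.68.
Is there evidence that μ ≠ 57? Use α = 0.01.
One-sample t-test:
H₀: μ = 57
H₁: μ ≠ 57
df = n - 1 = 39
t = (x̄ - μ₀) / (s/√n) = (60.71 - 57) / (11.68/√40) = 2.009
p-value = 0.0515

Since p-value > α = 0.01, we fail to reject H₀.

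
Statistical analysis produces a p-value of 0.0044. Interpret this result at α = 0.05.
Since p = 0.0044 < α = 0.05, reject H₀.
There is sufficient evidence to reject the null hypothesis; the result is statistically significant at the 0.05 level.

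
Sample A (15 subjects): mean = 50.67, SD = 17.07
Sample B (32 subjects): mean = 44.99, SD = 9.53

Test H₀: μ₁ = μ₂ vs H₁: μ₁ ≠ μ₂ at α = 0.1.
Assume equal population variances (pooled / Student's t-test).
Student's two-sample t-test (equal variances):
H₀: μ₁ = μ₂
H₁: μ₁ ≠ μ₂
df = n₁ + n₂ - 2 = 45
Pooled variance s_p² = [(n₁-1)s₁² + (n₂-1)s₂²] / (n₁ + n₂ - 2) = [(14)(17.07²) + (31)(9.53²)] / 45 = 153.2186
SE = √(s_p²(1/n₁ + 1/n₂)) = √(153.2186 × (1/15 + 1/32)) = 3.8733
t = (x̄₁ - x̄₂) / SE = (50.67 - 44.99) / 3.8733 = 5.68 / 3.8733 = 1.466
p-value = 0.1495

Since p-value > α = 0.1, we fail to reject H₀.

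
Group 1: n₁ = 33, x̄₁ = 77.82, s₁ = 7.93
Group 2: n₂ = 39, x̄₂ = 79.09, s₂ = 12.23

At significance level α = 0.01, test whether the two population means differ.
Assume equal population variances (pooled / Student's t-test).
Student's two-sample t-test (equal variances):
H₀: μ₁ = μ₂
H₁: μ₁ ≠ μ₂
df = n₁ + n₂ - 2 = 70
Pooled variance s_p² = [(n₁-1)s₁² + (n₂-1)s₂²] / (n₁ + n₂ - 2) = [(32)(7.93²) + (38)(12.23²)] / 70 = 109.9441
SE = √(s_p²(1/n₁ + 1/n₂)) = √(109.9441 × (1/33 + 1/39)) = 2.4801
t = (x̄₁ - x̄₂) / SE = (77.82 - 79.09) / 2.4801 = -1.27 / 2.4801 = -0.512
p-value = 0.6102

Since p-value > α = 0.01, we fail to reject H₀.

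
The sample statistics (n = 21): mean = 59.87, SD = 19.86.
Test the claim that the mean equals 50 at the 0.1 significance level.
One-sample t-test:
H₀: μ = 50
H₁: μ ≠ 50
df = n - 1 = 20
t = (x̄ - μ₀) / (s/√n) = (59.87 - 50) / (19.86/√21) = 2.277
p-value = 0.0339

Since p-value < α = 0.1, we reject H₀.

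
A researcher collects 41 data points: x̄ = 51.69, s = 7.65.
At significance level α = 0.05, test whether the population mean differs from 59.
One-sample t-test:
H₀: μ = 59
H₁: μ ≠ 59
df = n - 1 = 40
t = (x̄ - μ₀) / (s/√n) = (51.69 - 59) / (7.65/√41) = -6.119
p-value < 0.0001

Since p-value < α = 0.05, we reject H₀.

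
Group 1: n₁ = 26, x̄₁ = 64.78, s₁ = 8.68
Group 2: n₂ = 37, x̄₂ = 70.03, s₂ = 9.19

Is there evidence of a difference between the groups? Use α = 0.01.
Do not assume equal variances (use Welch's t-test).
Welch's two-sample t-test:
H₀: μ₁ = μ₂
H₁: μ₁ ≠ μ₂
s₁²/n₁ = 8.68²/26 = 2.8978,  s₂²/n₂ = 9.19²/37 = 2.2826
SE = √(s₁²/n₁ + s₂²/n₂) = √(2.8978 + 2.2826) = 2.2760
df (Welch-Satterthwaite) = (s₁²/n₁ + s₂²/n₂)² / [(s₁²/n₁)²/(n₁-1) + (s₂²/n₂)²/(n₂-1)] ≈ 55.84
t = (x̄₁ - x̄₂) / SE = (64.78 - 70.03) / 2.2760 = -5.25 / 2.2760 = -2.307
p-value = 0.0248

Since p-value > α = 0.01, we fail to reject H₀.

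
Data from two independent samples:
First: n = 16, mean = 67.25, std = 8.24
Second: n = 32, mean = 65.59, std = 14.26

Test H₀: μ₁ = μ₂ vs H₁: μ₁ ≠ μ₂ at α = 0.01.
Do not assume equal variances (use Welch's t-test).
Welch's two-sample t-test:
H₀: μ₁ = μ₂
H₁: μ₁ ≠ μ₂
s₁²/n₁ = 8.24²/16 = 4.2436,  s₂²/n₂ = 14.26²/32 = 6.3546
SE = √(s₁²/n₁ + s₂²/n₂) = √(4.2436 + 6.3546) = 3.2555
df (Welch-Satterthwaite) = (s₁²/n₁ + s₂²/n₂)² / [(s₁²/n₁)²/(n₁-1) + (s₂²/n₂)²/(n₂-1)] ≈ 44.87
t = (x̄₁ - x̄₂) / SE = (67.25 - 65.59) / 3.2555 = 1.66 / 3.2555 = 0.510
p-value = 0.6126

Since p-value > α = 0.01, we fail to reject H₀.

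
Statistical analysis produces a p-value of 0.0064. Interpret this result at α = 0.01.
Since p = 0.0064 < α = 0.01, reject H₀.
There is sufficient evidence to reject the null hypothesis; the result is statistically significant at the 0.01 level.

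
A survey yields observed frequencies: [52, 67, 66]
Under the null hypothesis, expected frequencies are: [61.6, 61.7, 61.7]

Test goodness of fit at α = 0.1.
Chi-square goodness of fit test:
H₀: observed counts match expected distribution
H₁: observed counts differ from expected distribution
df = k - 1 = 2
χ² = Σ(O - E)²/E
   = (52 - 61.6)²/61.6 + (67 - 61.7)²/61.7 + (66 - 61.7)²/61.7
   = 1.496 + 0.455 + 0.300
   = 2.25
p-value = 0.3245

Since p-value > α = 0.1, we fail to reject H₀.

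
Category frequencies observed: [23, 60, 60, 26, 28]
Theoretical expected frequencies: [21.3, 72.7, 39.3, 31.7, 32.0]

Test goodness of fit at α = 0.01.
Chi-square goodness of fit test:
H₀: observed counts match expected distribution
H₁: observed counts differ from expected distribution
df = k - 1 = 4
χ² = Σ(O - E)²/E
   = (23 - 21.3)²/21.3 + (60 - 72.7)²/72.7 + (60 - 39.3)²/39.3 + (26 - 31.7)²/31.7 + (28 - 32.0)²/32.0
   = 0.136 + 2.219 + 10.903 + 1.025 + 0.500
   = 14.78
p-value = 0.0052

Since p-value < α = 0.01, we reject H₀.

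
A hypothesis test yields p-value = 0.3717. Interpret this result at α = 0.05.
Since p = 0.3717 > α = 0.05, fail to reject H₀.
There is insufficient evidence to reject the null hypothesis; the result is not statistically significant at the 0.05 level.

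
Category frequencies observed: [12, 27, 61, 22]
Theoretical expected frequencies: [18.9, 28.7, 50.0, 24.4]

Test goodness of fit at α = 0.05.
Chi-square goodness of fit test:
H₀: observed counts match expected distribution
H₁: observed counts differ from expected distribution
df = k - 1 = 3
χ² = Σ(O - E)²/E
   = (12 - 18.9)²/18.9 + (27 - 28.7)²/28.7 + (61 - 50.0)²/50.0 + (22 - 24.4)²/24.4
   = 2.519 + 0.101 + 2.420 + 0.236
   = 5.28
p-value = 0.1527

Since p-value > α = 0.05, we fail to reject H₀.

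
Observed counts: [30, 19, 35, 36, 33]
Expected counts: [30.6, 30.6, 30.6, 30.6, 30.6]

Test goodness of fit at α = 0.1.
Chi-square goodness of fit test:
H₀: observed counts match expected distribution
H₁: observed counts differ from expected distribution
df = k - 1 = 4
χ² = Σ(O - E)²/E
   = (30 - 30.6)²/30.6 + (19 - 30.6)²/30.6 + (35 - 30.6)²/30.6 + (36 - 30.6)²/30.6 + (33 - 30.6)²/30.6
   = 0.012 + 4.397 + 0.633 + 0.953 + 0.188
   = 6.18
p-value = 0.1859

Since p-value > α = 0.1, we fail to reject H₀.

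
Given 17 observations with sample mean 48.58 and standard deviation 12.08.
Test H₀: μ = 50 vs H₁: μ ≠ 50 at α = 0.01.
One-sample t-test:
H₀: μ = 50
H₁: μ ≠ 50
df = n - 1 = 16
t = (x̄ - μ₀) / (s/√n) = (48.58 - 50) / (12.08/√17) = -0.485
p-value = 0.6345

Since p-value > α = 0.01, we fail to reject H₀.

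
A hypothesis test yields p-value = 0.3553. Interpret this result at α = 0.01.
Since p = 0.3553 > α = 0.01, fail to reject H₀.
There is insufficient evidence to reject the null hypothesis; the result is not statistically significant at the 0.01 level.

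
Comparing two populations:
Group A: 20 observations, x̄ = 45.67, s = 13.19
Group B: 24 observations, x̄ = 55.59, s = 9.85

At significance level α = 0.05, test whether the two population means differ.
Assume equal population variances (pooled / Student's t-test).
Student's two-sample t-test (equal variances):
H₀: μ₁ = μ₂
H₁: μ₁ ≠ μ₂
df = n₁ + n₂ - 2 = 42
Pooled variance s_p² = [(n₁-1)s₁² + (n₂-1)s₂²] / (n₁ + n₂ - 2) = [(19)(13.19²) + (23)(9.85²)] / 42 = 131.8348
SE = √(s_p²(1/n₁ + 1/n₂)) = √(131.8348 × (1/20 + 1/24)) = 3.4763
t = (x̄₁ - x̄₂) / SE = (45.67 - 55.59) / 3.4763 = -9.92 / 3.4763 = -2.854
p-value = 0.0067

Since p-value < α = 0.05, we reject H₀.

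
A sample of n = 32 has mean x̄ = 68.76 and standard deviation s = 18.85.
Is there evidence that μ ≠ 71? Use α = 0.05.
One-sample t-test:
H₀: μ = 71
H₁: μ ≠ 71
df = n - 1 = 31
t = (x̄ - μ₀) / (s/√n) = (68.76 - 71) / (18.85/√32) = -0.672
p-value = 0.5064

Since p-value > α = 0.05, we fail to reject H₀.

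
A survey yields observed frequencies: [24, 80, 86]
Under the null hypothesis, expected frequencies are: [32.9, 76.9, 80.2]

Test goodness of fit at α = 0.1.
Chi-square goodness of fit test:
H₀: observed counts match expected distribution
H₁: observed counts differ from expected distribution
df = k - 1 = 2
χ² = Σ(O - E)²/E
   = (24 - 32.9)²/32.9 + (80 - 76.9)²/76.9 + (86 - 80.2)²/80.2
   = 2.408 + 0.125 + 0.419
   = 2.95
p-value = 0.2285

Since p-value > α = 0.1, we fail to reject H₀.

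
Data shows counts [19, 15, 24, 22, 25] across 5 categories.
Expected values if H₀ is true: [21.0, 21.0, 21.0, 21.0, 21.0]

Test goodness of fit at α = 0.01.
Chi-square goodness of fit test:
H₀: observed counts match expected distribution
H₁: observed counts differ from expected distribution
df = k - 1 = 4
χ² = Σ(O - E)²/E
   = (19 - 21.0)²/21.0 + (15 - 21.0)²/21.0 + (24 - 21.0)²/21.0 + (22 - 21.0)²/21.0 + (25 - 21.0)²/21.0
   = 0.190 + 1.714 + 0.429 + 0.048 + 0.762
   = 3.14
p-value = 0.5342

Since p-value > α = 0.01, we fail to reject H₀.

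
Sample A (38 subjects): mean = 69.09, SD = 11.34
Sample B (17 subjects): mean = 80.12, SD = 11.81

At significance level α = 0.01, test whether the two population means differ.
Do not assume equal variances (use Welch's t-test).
Welch's two-sample t-test:
H₀: μ₁ = μ₂
H₁: μ₁ ≠ μ₂
s₁²/n₁ = 11.34²/38 = 3.3841,  s₂²/n₂ = 11.81²/17 = 8.2045
SE = √(s₁²/n₁ + s₂²/n₂) = √(3.3841 + 8.2045) = 3.4042
df (Welch-Satterthwaite) = (s₁²/n₁ + s₂²/n₂)² / [(s₁²/n₁)²/(n₁-1) + (s₂²/n₂)²/(n₂-1)] ≈ 29.73
t = (x̄₁ - x̄₂) / SE = (69.09 - 80.12) / 3.4042 = -11.03 / 3.4042 = -3.240
p-value = 0.0029

Since p-value < α = 0.01, we reject H₀.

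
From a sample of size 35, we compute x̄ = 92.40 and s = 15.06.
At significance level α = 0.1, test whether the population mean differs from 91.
One-sample t-test:
H₀: μ = 91
H₁: μ ≠ 91
df = n - 1 = 34
t = (x̄ - μ₀) / (s/√n) = (92.40 - 91) / (15.06/√35) = 0.550
p-value = 0.5859

Since p-value > α = 0.1, we fail to reject H₀.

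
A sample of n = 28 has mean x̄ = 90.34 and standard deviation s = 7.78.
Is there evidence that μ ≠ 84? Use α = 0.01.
One-sample t-test:
H₀: μ = 84
H₁: μ ≠ 84
df = n - 1 = 27
t = (x̄ - μ₀) / (s/√n) = (90.34 - 84) / (7.78/√28) = 4.312
p-value = 0.0002

Since p-value < α = 0.01, we reject H₀.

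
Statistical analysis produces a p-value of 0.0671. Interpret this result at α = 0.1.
Since p = 0.0671 < α = 0.1, reject H₀.
There is sufficient evidence to reject the null hypothesis; the result is statistically significant at the 0.1 level.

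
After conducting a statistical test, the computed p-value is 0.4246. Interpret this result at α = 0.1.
Since p = 0.4246 > α = 0.1, fail to reject H₀.
There is insufficient evidence to reject the null hypothesis; the result is not statistically significant at the 0.1 level.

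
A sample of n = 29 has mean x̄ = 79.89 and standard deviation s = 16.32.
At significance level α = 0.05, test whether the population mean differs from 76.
One-sample t-test:
H₀: μ = 76
H₁: μ ≠ 76
df = n - 1 = 28
t = (x̄ - μ₀) / (s/√n) = (79.89 - 76) / (16.32/√29) = 1.284
p-value = 0.2098

Since p-value > α = 0.05, we fail to reject H₀.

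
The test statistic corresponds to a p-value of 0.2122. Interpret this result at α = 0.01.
Since p = 0.2122 > α = 0.01, fail to reject H₀.
There is insufficient evidence to reject the null hypothesis; the result is not statistically significant at the 0.01 level.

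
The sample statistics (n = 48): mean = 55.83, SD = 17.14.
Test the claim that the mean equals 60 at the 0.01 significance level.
One-sample t-test:
H₀: μ = 60
H₁: μ ≠ 60
df = n - 1 = 47
t = (x̄ - μ₀) / (s/√n) = (55.83 - 60) / (17.14/√48) = -1.686
p-value = 0.0985

Since p-value > α = 0.01, we fail to reject H₀.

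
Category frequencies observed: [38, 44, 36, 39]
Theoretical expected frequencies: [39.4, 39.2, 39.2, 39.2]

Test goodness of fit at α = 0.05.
Chi-square goodness of fit test:
H₀: observed counts match expected distribution
H₁: observed counts differ from expected distribution
df = k - 1 = 3
χ² = Σ(O - E)²/E
   = (38 - 39.4)²/39.4 + (44 - 39.2)²/39.2 + (36 - 39.2)²/39.2 + (39 - 39.2)²/39.2
   = 0.050 + 0.588 + 0.261 + 0.001
   = 0.90
p-value = 0.8255

Since p-value > α = 0.05, we fail to reject H₀.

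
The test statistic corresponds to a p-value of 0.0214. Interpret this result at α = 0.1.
Since p = 0.0214 < α = 0.1, reject H₀.
There is sufficient evidence to reject the null hypothesis; the result is statistically significant at the 0.1 level.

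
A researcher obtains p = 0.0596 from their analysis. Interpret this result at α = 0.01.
Since p = 0.0596 > α = 0.01, fail to reject H₀.
There is insufficient evidence to reject the null hypothesis; the result is not statistically significant at the 0.01 level.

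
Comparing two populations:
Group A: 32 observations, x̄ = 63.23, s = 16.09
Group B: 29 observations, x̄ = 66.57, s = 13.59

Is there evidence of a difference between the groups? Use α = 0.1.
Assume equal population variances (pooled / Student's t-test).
Student's two-sample t-test (equal variances):
H₀: μ₁ = μ₂
H₁: μ₁ ≠ μ₂
df = n₁ + n₂ - 2 = 59
Pooled variance s_p² = [(n₁-1)s₁² + (n₂-1)s₂²] / (n₁ + n₂ - 2) = [(31)(16.09²) + (28)(13.59²)] / 59 = 223.6745
SE = √(s_p²(1/n₁ + 1/n₂)) = √(223.6745 × (1/32 + 1/29)) = 3.8344
t = (x̄₁ - x̄₂) / SE = (63.23 - 66.57) / 3.8344 = -3.34 / 3.8344 = -0.871
p-value = 0.3873

Since p-value > α = 0.1, we fail to reject H₀.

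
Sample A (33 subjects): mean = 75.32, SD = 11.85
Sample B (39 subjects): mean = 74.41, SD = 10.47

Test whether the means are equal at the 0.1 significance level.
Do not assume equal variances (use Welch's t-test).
Welch's two-sample t-test:
H₀: μ₁ = μ₂
H₁: μ₁ ≠ μ₂
s₁²/n₁ = 11.85²/33 = 4.2552,  s₂²/n₂ = 10.47²/39 = 2.8108
SE = √(s₁²/n₁ + s₂²/n₂) = √(4.2552 + 2.8108) = 2.6582
df (Welch-Satterthwaite) = (s₁²/n₁ + s₂²/n₂)² / [(s₁²/n₁)²/(n₁-1) + (s₂²/n₂)²/(n₂-1)] ≈ 64.53
t = (x̄₁ - x̄₂) / SE = (75.32 - 74.41) / 2.6582 = 0.91 / 2.6582 = 0.342
p-value = 0.7332

Since p-value > α = 0.1, we fail to reject H₀.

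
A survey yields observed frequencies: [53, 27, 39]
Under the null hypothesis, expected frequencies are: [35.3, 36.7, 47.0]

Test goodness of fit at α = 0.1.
Chi-square goodness of fit test:
H₀: observed counts match expected distribution
H₁: observed counts differ from expected distribution
df = k - 1 = 2
χ² = Σ(O - E)²/E
   = (53 - 35.3)²/35.3 + (27 - 36.7)²/36.7 + (39 - 47.0)²/47.0
   = 8.875 + 2.564 + 1.362
   = 12.80
p-value = 0.0017

Since p-value < α = 0.1, we reject H₀.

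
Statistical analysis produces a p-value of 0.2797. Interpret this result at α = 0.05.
Since p = 0.2797 > α = 0.05, fail to reject H₀.
There is insufficient evidence to reject the null hypothesis; the result is not statistically significant at the 0.05 level.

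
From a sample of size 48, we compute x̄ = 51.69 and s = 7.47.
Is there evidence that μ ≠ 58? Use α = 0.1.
One-sample t-test:
H₀: μ = 58
H₁: μ ≠ 58
df = n - 1 = 47
t = (x̄ - μ₀) / (s/√n) = (51.69 - 58) / (7.47/√48) = -5.852
p-value < 0.0001

Since p-value < α = 0.1, we reject H₀.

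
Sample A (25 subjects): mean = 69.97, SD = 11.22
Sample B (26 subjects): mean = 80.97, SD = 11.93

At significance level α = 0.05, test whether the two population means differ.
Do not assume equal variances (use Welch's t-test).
Welch's two-sample t-test:
H₀: μ₁ = μ₂
H₁: μ₁ ≠ μ₂
s₁²/n₁ = 11.22²/25 = 5.0355,  s₂²/n₂ = 11.93²/26 = 5.4740
SE = √(s₁²/n₁ + s₂²/n₂) = √(5.0355 + 5.4740) = 3.2418
df (Welch-Satterthwaite) = (s₁²/n₁ + s₂²/n₂)² / [(s₁²/n₁)²/(n₁-1) + (s₂²/n₂)²/(n₂-1)] ≈ 48.98
t = (x̄₁ - x̄₂) / SE = (69.97 - 80.97) / 3.2418 = -11.00 / 3.2418 = -3.393
p-value = 0.0014

Since p-value < α = 0.05, we reject H₀.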